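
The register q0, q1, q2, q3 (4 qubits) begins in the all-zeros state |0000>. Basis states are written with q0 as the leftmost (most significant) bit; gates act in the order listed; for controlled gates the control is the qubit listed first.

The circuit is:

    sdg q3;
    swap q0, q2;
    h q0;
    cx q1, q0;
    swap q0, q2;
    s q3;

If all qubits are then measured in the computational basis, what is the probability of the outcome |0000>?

The probability of measuring |0000> is 1/2.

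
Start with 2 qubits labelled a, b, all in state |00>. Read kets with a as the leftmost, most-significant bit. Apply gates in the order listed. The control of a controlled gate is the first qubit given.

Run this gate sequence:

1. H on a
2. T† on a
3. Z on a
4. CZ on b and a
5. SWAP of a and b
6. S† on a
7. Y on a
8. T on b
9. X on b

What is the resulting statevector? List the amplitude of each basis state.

The resulting statevector has amplitude 0 on |00>, 0 on |01>, -sqrt(2)*I/2 on |10>, sqrt(2)*I/2 on |11>.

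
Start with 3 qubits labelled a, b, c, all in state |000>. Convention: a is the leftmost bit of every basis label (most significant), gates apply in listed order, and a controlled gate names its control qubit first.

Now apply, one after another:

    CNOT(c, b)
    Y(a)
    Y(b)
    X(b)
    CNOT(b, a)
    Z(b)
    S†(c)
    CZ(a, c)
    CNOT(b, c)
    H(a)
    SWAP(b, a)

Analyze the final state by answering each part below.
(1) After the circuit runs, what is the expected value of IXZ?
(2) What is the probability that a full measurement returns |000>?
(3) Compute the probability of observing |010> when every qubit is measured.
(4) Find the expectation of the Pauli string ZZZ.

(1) In the final state, IXZ has expectation -1.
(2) Outcome |000> occurs with probability 1/2.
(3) The probability of measuring |010> is 1/2.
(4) The observable ZZZ averages to 0.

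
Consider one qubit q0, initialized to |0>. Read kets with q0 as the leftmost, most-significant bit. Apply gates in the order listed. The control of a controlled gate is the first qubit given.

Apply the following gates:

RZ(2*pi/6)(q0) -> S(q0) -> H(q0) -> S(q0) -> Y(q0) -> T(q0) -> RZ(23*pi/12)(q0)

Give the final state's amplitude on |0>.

The amplitude on |0> is sqrt(2)*exp(7*I*pi/8)/2.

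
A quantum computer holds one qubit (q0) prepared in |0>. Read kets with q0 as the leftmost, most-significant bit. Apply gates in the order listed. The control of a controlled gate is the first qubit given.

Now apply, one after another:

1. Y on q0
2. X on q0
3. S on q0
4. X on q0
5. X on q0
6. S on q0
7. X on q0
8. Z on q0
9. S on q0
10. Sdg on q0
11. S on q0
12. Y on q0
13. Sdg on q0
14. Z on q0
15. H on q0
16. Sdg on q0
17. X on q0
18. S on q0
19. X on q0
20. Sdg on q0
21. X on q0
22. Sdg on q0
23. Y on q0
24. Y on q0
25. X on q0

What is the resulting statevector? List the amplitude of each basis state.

After the circuit, the state carries amplitude -sqrt(2)*I/2 on |0>, sqrt(2)*I/2 on |1>.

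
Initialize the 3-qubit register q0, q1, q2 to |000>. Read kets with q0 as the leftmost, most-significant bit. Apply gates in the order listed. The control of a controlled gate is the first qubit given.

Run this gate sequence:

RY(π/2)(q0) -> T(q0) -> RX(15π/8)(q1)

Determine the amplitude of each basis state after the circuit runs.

The resulting statevector has amplitude -sqrt(2)*cos(pi/16)/2 on |000>, 0 on |001>, -sqrt(2)*I*sin(pi/16)/2 on |010>, 0 on |011>, -sqrt(2)*exp(I*pi/4)*cos(pi/16)/2 on |100>, 0 on |101>, -sqrt(2)*exp(3*I*pi/4)*sin(pi/16)/2 on |110>, 0 on |111>.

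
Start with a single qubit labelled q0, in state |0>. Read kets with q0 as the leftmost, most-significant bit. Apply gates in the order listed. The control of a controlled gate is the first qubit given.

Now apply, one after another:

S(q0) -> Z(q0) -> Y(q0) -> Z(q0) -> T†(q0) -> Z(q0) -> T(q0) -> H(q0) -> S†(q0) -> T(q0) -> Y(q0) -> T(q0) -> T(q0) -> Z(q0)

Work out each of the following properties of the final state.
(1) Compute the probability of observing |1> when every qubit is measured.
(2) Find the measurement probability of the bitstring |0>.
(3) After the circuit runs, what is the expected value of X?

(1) The probability of measuring |1> is 1/2.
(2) A full measurement returns |0> with probability 1/2.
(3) The expectation value of X is sqrt(2)/2.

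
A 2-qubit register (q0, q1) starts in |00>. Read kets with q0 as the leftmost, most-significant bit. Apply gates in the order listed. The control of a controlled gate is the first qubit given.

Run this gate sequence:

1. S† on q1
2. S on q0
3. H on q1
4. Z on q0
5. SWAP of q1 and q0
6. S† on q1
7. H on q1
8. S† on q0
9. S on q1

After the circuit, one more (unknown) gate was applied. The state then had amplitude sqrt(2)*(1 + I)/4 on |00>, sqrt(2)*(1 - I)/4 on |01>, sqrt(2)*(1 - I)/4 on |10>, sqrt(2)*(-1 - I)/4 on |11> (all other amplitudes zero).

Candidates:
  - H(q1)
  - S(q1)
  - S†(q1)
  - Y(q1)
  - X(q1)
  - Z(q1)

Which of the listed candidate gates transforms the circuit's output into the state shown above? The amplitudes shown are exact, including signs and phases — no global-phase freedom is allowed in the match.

It was H(q1) that produced the state shown.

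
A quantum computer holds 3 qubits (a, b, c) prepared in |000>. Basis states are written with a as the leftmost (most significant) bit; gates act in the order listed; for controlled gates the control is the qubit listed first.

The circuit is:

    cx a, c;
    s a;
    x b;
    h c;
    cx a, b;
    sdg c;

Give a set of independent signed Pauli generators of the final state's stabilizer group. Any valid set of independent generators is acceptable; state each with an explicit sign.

The stabilizer group can be generated by -IIY, +ZII, -IZI, among other valid generating sets.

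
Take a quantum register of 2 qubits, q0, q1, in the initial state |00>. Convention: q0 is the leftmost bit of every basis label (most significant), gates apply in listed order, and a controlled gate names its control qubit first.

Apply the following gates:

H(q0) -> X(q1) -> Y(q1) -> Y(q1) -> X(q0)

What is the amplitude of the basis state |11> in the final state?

The amplitude on |11> is sqrt(2)/2.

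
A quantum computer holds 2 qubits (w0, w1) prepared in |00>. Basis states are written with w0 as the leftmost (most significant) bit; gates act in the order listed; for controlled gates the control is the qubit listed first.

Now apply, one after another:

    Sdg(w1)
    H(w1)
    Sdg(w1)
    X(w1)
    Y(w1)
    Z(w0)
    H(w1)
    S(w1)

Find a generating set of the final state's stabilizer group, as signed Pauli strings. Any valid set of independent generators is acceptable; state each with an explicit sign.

The stabilizer group can be generated by +IX, +ZI, among other valid generating sets.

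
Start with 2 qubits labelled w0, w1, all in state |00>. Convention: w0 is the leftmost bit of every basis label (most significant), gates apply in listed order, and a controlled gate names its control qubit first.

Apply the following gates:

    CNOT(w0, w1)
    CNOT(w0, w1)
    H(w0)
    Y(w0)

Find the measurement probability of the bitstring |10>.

The probability of measuring |10> is 1/2. Key observation: gates 1-2 undo each other exactly, leaving only the rest of the circuit to track.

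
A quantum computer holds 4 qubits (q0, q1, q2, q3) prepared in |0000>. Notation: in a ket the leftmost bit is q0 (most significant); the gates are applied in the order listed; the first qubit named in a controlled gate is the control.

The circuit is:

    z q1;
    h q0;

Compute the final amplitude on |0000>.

The final state's coefficient on |0000> equals sqrt(2)/2.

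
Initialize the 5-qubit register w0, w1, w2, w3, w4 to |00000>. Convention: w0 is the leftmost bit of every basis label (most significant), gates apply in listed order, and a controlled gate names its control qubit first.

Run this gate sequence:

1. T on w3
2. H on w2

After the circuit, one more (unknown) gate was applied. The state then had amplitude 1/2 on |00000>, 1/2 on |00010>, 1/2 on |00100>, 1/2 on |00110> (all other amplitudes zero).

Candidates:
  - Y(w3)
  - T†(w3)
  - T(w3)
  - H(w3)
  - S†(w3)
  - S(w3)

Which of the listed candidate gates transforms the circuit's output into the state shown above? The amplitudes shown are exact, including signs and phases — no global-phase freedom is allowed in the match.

The applied gate was H(w3).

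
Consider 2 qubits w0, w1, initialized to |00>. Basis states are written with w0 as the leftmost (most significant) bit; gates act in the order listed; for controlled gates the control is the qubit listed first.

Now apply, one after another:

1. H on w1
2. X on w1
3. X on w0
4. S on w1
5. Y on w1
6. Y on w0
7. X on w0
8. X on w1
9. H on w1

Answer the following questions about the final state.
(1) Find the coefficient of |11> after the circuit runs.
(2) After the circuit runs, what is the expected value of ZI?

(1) |11> carries amplitude 1/2 + I/2 in the final state.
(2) In the final state, ZI has expectation -1.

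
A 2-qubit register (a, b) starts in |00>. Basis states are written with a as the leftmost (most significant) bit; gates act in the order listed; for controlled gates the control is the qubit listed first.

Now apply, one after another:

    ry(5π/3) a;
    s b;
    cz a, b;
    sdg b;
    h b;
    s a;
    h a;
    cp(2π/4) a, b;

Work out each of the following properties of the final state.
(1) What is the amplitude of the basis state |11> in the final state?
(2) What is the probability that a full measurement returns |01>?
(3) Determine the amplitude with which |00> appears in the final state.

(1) The final state's coefficient on |11> equals 1/4 - sqrt(3)*I/4.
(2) Outcome |01> occurs with probability 1/4.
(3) The amplitude on |00> is -sqrt(3)/4 + I/4.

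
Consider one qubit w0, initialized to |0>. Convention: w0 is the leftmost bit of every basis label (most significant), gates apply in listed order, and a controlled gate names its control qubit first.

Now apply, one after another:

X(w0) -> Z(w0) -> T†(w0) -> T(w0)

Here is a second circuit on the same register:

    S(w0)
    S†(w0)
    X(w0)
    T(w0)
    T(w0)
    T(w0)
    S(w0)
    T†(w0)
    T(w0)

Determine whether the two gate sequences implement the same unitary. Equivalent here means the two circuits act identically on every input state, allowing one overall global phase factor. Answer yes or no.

No — the two circuits implement different unitaries, even allowing a global phase.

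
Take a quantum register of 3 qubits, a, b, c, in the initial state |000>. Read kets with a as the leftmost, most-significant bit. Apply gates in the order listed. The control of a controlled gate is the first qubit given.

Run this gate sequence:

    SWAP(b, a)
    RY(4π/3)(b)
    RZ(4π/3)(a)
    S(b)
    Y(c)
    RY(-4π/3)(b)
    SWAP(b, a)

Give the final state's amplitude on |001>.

The amplitude on |001> is (3 - I)*exp(I*pi/3)/4.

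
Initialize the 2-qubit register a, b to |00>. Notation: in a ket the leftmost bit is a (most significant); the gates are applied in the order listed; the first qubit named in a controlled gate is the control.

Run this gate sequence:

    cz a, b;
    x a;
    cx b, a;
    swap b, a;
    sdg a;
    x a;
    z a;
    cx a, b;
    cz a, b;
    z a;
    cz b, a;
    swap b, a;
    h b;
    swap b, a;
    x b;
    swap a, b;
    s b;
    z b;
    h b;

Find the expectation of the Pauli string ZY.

The expectation value of ZY is 1.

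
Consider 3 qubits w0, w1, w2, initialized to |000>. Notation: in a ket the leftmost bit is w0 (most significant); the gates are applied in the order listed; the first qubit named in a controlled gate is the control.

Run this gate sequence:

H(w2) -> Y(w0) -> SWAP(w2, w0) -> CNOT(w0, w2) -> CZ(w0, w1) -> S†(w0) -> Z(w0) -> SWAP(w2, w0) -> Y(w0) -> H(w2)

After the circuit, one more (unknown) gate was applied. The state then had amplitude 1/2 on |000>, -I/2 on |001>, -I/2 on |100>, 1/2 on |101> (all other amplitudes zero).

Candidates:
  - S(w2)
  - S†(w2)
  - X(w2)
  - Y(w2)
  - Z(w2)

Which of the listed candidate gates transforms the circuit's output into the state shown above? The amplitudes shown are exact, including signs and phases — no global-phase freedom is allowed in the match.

The applied gate was S†(w2).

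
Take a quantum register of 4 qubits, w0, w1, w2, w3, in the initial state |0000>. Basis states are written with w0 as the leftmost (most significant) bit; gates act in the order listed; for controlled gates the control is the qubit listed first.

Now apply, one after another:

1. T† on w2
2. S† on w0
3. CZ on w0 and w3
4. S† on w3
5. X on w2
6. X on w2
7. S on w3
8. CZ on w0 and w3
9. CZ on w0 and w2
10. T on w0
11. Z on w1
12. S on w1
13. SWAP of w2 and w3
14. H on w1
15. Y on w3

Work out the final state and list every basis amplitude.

The final amplitudes are sqrt(2)*I/2 on |0001>, sqrt(2)*I/2 on |0101>, and 0 on every other basis state.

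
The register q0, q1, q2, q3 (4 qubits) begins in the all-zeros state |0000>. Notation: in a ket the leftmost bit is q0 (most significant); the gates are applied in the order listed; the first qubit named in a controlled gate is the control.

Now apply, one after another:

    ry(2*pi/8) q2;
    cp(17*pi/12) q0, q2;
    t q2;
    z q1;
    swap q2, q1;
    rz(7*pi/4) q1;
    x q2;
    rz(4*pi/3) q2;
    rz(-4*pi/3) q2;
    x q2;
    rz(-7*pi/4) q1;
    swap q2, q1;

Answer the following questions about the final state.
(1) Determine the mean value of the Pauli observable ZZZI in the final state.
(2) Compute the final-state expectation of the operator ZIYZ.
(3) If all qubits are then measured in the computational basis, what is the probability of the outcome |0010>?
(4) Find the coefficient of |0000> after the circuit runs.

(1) In the final state, ZZZI has expectation sqrt(2)/2.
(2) The observable ZIYZ averages to 1/2.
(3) Outcome |0010> occurs with probability 1/2 - sqrt(2)/4.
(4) The amplitude on |0000> is sqrt(sqrt(2) + 2)/2.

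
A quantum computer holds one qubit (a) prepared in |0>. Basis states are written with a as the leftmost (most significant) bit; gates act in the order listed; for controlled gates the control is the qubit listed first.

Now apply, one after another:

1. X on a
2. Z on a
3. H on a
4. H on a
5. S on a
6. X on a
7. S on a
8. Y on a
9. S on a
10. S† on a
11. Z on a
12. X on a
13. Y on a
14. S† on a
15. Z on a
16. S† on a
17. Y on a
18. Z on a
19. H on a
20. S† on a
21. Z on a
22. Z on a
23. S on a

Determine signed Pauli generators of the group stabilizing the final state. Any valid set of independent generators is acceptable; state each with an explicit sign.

One valid set of independent stabilizer generators is +X (any independent generating set of the same group is equally correct).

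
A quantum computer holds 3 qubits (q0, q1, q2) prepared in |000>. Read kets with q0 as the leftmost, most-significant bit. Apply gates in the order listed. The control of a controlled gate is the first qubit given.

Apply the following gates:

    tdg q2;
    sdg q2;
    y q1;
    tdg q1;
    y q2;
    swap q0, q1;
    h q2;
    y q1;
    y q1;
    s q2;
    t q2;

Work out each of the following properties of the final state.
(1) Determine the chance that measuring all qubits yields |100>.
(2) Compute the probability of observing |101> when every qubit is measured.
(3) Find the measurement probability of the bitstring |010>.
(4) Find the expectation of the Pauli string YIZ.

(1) A full measurement returns |100> with probability 1/2.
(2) Outcome |101> occurs with probability 1/2.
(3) The probability of measuring |010> is 0.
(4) The expectation value of YIZ is 0.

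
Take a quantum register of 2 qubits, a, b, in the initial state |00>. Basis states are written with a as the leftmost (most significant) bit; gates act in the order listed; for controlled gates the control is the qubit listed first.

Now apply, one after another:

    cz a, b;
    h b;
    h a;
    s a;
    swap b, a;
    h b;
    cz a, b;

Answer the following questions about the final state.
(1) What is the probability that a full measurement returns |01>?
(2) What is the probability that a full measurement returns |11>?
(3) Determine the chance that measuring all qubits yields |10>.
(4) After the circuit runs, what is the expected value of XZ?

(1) A full measurement returns |01> with probability 1/4.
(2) Outcome |11> occurs with probability 1/4.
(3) A full measurement returns |10> with probability 1/4.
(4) The observable XZ averages to 1.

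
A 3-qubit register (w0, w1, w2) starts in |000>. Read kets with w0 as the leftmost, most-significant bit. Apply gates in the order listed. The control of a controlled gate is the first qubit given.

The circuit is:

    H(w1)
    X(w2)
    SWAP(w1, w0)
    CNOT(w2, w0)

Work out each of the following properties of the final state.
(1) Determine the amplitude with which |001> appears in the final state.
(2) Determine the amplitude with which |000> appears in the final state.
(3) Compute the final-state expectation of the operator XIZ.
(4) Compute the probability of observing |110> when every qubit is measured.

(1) |001> carries amplitude sqrt(2)/2 in the final state.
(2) The final state's coefficient on |000> equals 0.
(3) In the final state, XIZ has expectation -1.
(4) The probability of measuring |110> is 0.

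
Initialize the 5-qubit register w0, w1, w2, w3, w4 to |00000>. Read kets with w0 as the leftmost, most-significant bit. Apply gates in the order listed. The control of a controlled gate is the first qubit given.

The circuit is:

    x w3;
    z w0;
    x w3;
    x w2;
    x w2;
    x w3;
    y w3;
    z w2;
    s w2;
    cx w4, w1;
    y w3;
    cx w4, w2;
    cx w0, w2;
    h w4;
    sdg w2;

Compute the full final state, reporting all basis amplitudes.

After the circuit, the state carries amplitude sqrt(2)/2 on |00010>, sqrt(2)/2 on |00011>, and 0 on every other basis state.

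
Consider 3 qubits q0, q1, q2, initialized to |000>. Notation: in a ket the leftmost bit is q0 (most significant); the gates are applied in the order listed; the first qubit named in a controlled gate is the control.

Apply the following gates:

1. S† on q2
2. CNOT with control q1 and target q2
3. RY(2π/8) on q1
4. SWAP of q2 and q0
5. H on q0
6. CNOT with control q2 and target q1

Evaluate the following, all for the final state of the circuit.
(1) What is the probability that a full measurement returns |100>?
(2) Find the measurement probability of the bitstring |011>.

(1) The probability of measuring |100> is sqrt(2)/8 + 1/4.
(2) Outcome |011> occurs with probability 0.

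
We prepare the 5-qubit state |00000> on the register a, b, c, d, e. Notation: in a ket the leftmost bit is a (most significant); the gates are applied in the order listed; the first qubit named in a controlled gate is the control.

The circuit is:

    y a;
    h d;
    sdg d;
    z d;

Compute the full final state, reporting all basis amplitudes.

The resulting statevector has amplitude sqrt(2)*I/2 on |10000>, -sqrt(2)/2 on |10010>, and 0 on every other basis state.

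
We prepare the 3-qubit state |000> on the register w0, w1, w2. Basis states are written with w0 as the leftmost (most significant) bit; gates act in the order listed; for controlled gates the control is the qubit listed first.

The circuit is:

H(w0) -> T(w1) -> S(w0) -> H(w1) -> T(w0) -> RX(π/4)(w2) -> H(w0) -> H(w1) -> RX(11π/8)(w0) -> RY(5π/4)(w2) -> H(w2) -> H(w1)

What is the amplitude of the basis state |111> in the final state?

|111> carries amplitude -sin(5*pi/16)/8 + sqrt(2)*cos(5*pi/16)/16 + sqrt(1/2 - sqrt(2)/4)*sqrt(sqrt(2)/4 + 1/2)*cos(5*pi/16)/4 + cos(5*pi/16)/8 + sqrt(2)*sin(5*pi/16)/16 + sqrt(1/2 - sqrt(2)/4)*sqrt(sqrt(2)/4 + 1/2)*sin(5*pi/16)/4 - exp(I*pi/4)*sin(5*pi/16)/8 - I*exp(I*pi/4)*sin(5*pi/16)/8 - sqrt(2)*exp(I*pi/4)*sin(5*pi/16)/16 - sqrt(1/2 - sqrt(2)/4)*sqrt(sqrt(2)/4 + 1/2)*exp(I*pi/4)*sin(5*pi/16)/4 - sqrt(2)*I*cos(5*pi/16)/16 - I*sqrt(1/2 - sqrt(2)/4)*sqrt(sqrt(2)/4 + 1/2)*cos(5*pi/16)/4 - I*exp(I*pi/4)*cos(5*pi/16)/8 - sqrt(2)*exp(I*pi/4)*cos(5*pi/16)/16 - sqrt(1/2 - sqrt(2)/4)*sqrt(sqrt(2)/4 + 1/2)*exp(I*pi/4)*cos(5*pi/16)/4 - sqrt(2)*I*exp(I*pi/4)*cos(5*pi/16)/16 - I*sqrt(1/2 - sqrt(2)/4)*sqrt(sqrt(2)/4 + 1/2)*exp(I*pi/4)*cos(5*pi/16)/4 + exp(I*pi/4)*cos(5*pi/16)/8 + sqrt(2)*I*exp(I*pi/4)*sin(5*pi/16)/16 + I*sqrt(1/2 - sqrt(2)/4)*sqrt(sqrt(2)/4 + 1/2)*exp(I*pi/4)*sin(5*pi/16)/4 + I*cos(5*pi/16)/8 + sqrt(2)*I*sin(5*pi/16)/16 + I*sqrt(1/2 - sqrt(2)/4)*sqrt(sqrt(2)/4 + 1/2)*sin(5*pi/16)/4 + I*sin(5*pi/16)/8 in the final state.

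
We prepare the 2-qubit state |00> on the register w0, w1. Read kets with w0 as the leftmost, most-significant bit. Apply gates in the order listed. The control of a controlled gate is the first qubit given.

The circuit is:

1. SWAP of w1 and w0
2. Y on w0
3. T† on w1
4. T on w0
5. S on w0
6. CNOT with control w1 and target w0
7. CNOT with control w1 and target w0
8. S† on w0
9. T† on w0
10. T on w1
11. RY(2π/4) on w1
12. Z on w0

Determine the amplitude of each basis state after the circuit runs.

The final amplitudes are 0 on |00>, 0 on |01>, -sqrt(2)*I/2 on |10>, -sqrt(2)*I/2 on |11>. Key observation: gates 3-10 undo each other exactly, leaving only the rest of the circuit to track.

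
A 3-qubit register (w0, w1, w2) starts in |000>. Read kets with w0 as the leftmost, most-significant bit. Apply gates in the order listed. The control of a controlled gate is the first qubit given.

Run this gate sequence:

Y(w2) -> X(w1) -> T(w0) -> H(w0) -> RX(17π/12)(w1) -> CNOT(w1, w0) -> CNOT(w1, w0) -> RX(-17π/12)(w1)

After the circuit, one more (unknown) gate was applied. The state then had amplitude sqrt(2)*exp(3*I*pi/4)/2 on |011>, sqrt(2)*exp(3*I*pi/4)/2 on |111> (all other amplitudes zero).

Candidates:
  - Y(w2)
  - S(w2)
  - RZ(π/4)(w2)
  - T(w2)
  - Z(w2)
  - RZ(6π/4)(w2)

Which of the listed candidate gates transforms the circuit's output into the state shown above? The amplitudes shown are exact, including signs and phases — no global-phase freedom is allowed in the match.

The unique candidate consistent with the amplitudes is T(w2). Key observation: gates 5-8 undo each other exactly, leaving only the rest of the circuit to track.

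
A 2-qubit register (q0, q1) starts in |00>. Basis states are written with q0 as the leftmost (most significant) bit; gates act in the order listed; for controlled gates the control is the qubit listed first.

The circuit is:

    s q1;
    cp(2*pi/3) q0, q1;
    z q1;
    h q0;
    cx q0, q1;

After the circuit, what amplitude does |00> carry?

|00> carries amplitude sqrt(2)/2 in the final state.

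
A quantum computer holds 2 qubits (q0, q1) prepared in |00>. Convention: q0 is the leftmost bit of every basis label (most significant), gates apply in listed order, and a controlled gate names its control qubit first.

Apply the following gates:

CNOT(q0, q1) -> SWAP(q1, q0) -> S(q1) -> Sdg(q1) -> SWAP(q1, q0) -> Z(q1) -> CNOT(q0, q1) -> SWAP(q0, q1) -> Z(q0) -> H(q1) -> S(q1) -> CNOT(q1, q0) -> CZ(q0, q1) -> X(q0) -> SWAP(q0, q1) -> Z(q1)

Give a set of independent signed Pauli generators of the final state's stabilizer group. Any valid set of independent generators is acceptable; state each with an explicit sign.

The final state is stabilized by the group generated by -XY, -ZZ; other independent generating sets are equally valid. Key observation: gates 2-5 undo each other exactly, leaving only the rest of the circuit to track.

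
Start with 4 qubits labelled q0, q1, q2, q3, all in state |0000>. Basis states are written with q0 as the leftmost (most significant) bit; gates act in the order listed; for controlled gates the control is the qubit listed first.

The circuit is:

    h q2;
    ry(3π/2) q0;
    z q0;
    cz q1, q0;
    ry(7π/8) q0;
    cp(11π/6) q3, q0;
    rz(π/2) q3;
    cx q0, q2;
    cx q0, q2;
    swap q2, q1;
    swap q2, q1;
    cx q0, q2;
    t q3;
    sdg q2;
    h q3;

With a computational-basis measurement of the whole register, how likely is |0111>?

Outcome |0111> occurs with probability 0.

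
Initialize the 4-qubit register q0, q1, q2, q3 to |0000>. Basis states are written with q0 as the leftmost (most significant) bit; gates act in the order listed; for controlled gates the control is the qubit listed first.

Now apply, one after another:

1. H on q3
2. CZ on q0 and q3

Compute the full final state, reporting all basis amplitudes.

After the circuit, the state carries amplitude sqrt(2)/2 on |0000>, sqrt(2)/2 on |0001>, and 0 on every other basis state.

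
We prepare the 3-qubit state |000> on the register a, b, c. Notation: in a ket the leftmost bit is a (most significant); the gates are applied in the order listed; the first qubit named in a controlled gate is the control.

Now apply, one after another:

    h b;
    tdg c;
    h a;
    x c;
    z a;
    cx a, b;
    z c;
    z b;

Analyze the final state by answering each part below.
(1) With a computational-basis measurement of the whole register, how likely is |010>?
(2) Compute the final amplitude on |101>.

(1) The probability of measuring |010> is 0.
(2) |101> carries amplitude 1/2 in the final state.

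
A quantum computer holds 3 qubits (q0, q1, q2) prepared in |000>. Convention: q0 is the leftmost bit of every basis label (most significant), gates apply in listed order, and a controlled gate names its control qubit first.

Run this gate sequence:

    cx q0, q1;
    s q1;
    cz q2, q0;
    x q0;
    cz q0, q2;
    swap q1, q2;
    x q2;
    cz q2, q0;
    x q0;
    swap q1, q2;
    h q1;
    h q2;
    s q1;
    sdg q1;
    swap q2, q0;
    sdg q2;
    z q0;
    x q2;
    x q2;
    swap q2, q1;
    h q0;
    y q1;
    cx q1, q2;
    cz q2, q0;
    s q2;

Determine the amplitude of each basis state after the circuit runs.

After the circuit, the state carries amplitude sqrt(2)*I/2 on |110>, -sqrt(2)/2 on |111>, and 0 on every other basis state.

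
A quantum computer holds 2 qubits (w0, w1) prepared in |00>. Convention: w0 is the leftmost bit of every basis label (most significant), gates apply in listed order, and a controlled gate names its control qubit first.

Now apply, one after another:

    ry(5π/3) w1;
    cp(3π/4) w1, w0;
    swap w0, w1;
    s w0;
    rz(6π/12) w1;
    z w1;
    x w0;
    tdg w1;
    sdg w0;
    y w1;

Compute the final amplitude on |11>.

The final state's coefficient on |11> equals sqrt(3)*exp(3*I*pi/4)/2.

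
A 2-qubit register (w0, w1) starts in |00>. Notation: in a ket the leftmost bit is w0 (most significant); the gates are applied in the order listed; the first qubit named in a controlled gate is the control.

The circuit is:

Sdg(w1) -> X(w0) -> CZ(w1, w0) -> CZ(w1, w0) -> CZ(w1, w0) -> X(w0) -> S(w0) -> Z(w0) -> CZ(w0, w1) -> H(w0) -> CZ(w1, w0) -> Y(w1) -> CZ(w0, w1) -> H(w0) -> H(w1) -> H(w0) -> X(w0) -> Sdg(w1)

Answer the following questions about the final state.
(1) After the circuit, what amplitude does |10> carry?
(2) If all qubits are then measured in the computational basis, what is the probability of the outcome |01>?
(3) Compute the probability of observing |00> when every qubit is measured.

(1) The amplitude on |10> is I/2.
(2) The probability of measuring |01> is 1/4.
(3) Outcome |00> occurs with probability 1/4.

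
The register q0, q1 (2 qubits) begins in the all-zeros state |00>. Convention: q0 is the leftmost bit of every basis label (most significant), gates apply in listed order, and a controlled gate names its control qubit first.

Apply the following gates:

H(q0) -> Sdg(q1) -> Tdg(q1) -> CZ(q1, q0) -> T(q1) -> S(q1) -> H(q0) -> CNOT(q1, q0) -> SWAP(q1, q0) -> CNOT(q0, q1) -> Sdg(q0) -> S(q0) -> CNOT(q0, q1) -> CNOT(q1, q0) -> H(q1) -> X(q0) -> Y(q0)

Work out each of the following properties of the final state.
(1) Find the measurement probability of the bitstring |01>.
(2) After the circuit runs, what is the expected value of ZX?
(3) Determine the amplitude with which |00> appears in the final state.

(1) The probability of measuring |01> is 1/2. Key observation: the block from step 10 through step 13 cancels to the identity and can be dropped.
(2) The observable ZX averages to 1.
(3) The final state's coefficient on |00> equals -sqrt(2)*I/2.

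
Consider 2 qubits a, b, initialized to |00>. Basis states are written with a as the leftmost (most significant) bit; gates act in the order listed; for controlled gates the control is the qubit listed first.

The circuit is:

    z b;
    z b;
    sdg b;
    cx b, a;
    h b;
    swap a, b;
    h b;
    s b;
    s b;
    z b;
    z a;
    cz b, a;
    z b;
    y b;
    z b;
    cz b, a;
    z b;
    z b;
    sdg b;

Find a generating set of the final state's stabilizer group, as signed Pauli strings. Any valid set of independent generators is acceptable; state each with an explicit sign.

The final state is stabilized by the group generated by +XI, +IY; other independent generating sets are equally valid.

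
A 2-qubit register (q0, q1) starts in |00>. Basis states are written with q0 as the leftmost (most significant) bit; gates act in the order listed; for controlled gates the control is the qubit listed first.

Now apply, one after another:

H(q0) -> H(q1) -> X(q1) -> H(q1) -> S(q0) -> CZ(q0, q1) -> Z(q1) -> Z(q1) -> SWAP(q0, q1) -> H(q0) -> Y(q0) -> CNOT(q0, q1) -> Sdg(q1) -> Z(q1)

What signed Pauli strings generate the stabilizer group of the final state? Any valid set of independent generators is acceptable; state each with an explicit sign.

The stabilizer group can be generated by -YZ, -ZX, among other valid generating sets.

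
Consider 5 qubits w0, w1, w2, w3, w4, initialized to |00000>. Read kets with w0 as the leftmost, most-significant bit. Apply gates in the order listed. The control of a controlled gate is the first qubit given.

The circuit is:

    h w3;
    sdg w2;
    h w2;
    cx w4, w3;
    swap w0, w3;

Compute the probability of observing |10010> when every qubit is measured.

A full measurement returns |10010> with probability 0.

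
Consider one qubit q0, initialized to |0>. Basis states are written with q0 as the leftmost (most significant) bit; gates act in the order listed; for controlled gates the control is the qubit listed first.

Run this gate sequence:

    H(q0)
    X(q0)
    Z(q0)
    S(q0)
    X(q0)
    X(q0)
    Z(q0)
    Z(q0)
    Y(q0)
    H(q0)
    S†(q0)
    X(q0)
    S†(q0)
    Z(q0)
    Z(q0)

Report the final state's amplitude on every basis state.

The resulting statevector has amplitude -1/2 + I/2 on |0>, 1/2 + I/2 on |1>.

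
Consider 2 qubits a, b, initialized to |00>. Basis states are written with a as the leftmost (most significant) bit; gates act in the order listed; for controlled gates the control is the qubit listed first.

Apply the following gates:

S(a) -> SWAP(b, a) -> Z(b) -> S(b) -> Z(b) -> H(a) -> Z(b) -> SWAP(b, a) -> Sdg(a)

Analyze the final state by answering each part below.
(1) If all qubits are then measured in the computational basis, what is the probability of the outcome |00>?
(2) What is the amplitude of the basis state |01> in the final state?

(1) The probability of measuring |00> is 1/2.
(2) The amplitude on |01> is sqrt(2)/2.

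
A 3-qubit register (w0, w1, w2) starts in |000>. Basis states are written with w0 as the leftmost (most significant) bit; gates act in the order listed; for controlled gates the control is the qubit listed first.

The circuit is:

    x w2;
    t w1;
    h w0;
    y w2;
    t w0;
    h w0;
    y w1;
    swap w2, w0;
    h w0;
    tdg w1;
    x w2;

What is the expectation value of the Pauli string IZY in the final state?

In the final state, IZY has expectation -sqrt(2)/2.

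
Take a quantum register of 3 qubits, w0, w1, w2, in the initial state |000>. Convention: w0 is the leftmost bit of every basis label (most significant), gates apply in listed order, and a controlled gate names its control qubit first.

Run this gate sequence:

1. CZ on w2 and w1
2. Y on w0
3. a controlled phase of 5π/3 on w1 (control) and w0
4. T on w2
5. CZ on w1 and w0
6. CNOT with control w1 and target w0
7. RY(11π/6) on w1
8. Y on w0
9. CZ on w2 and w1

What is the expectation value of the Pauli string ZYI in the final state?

In the final state, ZYI has expectation 0.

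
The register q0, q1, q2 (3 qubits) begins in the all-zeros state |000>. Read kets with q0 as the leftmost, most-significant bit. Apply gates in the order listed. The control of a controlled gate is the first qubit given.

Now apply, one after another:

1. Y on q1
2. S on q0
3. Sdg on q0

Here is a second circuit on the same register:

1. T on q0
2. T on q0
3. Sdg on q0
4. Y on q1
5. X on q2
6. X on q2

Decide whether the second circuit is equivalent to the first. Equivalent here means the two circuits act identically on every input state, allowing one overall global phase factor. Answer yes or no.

Yes — the two circuits implement the same unitary up to a global phase.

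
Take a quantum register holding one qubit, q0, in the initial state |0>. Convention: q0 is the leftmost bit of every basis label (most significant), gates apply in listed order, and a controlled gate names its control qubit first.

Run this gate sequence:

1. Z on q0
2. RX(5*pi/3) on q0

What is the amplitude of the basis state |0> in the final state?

The final state's coefficient on |0> equals -sqrt(3)/2.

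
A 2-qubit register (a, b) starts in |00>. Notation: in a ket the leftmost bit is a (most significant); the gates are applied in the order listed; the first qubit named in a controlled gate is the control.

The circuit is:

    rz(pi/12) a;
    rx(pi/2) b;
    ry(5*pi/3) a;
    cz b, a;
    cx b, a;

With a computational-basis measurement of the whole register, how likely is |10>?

A full measurement returns |10> with probability 1/8.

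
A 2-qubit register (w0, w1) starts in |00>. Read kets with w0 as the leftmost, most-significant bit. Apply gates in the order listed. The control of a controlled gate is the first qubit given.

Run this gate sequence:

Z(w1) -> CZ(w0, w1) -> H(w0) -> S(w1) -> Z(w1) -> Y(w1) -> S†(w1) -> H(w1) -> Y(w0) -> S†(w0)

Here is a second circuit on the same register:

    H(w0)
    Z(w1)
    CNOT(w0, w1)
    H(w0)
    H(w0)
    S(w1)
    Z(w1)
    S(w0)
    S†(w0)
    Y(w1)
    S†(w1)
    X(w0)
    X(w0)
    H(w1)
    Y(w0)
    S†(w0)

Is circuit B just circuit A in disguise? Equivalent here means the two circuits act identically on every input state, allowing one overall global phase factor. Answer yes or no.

No: there is an input state on which the two circuits produce genuinely different outputs (not merely differing by a phase).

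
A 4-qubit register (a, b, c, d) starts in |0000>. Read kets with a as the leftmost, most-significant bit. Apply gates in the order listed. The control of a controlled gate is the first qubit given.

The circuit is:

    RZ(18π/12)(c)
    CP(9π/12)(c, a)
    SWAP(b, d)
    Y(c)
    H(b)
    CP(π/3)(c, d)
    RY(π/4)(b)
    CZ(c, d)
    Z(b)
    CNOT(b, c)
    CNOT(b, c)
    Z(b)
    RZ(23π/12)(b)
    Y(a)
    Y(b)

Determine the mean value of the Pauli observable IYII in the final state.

The expectation value of IYII is 1/4 - sqrt(3)/4. Key observation: steps 9-12 multiply out to the identity, so the circuit reduces to the remaining gates.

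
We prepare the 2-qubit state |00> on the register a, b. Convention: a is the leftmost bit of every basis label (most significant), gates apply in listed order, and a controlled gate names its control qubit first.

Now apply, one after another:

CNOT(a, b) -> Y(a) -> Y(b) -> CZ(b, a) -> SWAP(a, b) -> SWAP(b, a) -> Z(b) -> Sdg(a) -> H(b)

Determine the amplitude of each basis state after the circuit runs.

The resulting statevector has amplitude 0 on |00>, 0 on |01>, sqrt(2)*I/2 on |10>, -sqrt(2)*I/2 on |11>.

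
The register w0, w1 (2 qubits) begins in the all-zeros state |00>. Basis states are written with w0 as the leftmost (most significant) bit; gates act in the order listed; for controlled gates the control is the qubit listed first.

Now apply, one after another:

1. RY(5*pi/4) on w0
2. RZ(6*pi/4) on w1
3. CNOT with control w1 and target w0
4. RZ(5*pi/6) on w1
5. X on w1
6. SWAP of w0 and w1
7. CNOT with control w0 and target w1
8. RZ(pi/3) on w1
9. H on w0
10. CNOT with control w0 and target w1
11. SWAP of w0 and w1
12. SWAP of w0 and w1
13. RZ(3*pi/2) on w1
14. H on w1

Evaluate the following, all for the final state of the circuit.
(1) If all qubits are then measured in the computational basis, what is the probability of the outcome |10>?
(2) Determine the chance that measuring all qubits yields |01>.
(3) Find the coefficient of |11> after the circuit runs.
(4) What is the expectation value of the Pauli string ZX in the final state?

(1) A full measurement returns |10> with probability sqrt(6)/16 + 1/4.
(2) The probability of measuring |01> is sqrt(6)/16 + 1/4.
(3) The final state's coefficient on |11> equals -sqrt(sqrt(2) + 2)*exp(5*I*pi/12)/4 + sqrt(2 - sqrt(2))*exp(I*pi/4)/4.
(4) In the final state, ZX has expectation sqrt(2)/2.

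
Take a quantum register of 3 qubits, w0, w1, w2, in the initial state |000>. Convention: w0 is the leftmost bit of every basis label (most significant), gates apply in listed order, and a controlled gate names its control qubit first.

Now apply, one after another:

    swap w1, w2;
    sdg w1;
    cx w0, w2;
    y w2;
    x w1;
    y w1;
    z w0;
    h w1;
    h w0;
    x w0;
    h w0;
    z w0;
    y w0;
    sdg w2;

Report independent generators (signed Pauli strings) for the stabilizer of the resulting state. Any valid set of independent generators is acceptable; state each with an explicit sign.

The stabilizer group can be generated by +IXI, -ZII, -IIZ, among other valid generating sets.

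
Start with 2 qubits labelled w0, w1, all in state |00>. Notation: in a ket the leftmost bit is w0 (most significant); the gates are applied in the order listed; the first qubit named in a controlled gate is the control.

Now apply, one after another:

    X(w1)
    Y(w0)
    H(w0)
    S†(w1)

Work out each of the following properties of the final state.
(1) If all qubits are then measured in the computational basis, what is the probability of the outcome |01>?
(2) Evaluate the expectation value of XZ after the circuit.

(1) A full measurement returns |01> with probability 1/2.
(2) The expectation value of XZ is 1.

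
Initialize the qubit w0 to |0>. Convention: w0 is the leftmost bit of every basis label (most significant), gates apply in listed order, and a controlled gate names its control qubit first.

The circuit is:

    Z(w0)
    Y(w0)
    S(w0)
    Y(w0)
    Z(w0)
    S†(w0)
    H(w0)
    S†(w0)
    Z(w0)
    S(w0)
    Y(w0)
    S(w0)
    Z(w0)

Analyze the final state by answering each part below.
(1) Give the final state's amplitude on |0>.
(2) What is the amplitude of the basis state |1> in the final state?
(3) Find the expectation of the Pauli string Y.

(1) The final state's coefficient on |0> equals -sqrt(2)/2.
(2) The final state's coefficient on |1> equals sqrt(2)*I/2.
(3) The expectation value of Y is -1.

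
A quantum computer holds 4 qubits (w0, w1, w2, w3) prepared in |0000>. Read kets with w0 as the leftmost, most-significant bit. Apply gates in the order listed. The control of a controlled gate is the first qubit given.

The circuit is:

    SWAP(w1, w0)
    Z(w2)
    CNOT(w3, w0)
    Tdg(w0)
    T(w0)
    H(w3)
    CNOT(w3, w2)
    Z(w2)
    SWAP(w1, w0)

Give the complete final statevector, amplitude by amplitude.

The resulting statevector has amplitude sqrt(2)/2 on |0000>, -sqrt(2)/2 on |0011>, and 0 on every other basis state.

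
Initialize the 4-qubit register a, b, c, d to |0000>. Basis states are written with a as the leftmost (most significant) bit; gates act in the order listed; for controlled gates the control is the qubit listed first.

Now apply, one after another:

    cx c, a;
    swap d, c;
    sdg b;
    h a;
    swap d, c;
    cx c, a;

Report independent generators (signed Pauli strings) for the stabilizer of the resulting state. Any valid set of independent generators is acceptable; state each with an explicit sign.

One valid set of independent stabilizer generators is +XIII, +IZII, +IIZI, +IIIZ (any independent generating set of the same group is equally correct).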